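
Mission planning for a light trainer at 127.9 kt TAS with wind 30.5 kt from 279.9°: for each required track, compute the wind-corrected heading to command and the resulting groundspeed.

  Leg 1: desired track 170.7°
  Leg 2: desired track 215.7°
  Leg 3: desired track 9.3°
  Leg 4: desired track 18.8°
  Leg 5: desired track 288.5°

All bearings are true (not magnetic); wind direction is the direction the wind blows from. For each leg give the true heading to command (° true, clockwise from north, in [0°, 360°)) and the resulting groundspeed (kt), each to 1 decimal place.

Leg 1: desired track 170.7°; wind correction +13.0° → command heading 183.7°, groundspeed 134.6 kt
Leg 2: desired track 215.7°; wind correction +12.4° → command heading 228.1°, groundspeed 111.6 kt
Leg 3: desired track 9.3°; wind correction -13.8° → command heading 355.5°, groundspeed 123.9 kt
Leg 4: desired track 18.8°; wind correction -13.6° → command heading 5.2°, groundspeed 129.0 kt
Leg 5: desired track 288.5°; wind correction -2.0° → command heading 286.5°, groundspeed 97.7 kt

Leg 1: heading=183.7°, groundspeed=134.6 kt
Leg 2: heading=228.1°, groundspeed=111.6 kt
Leg 3: heading=355.5°, groundspeed=123.9 kt
Leg 4: heading=5.2°, groundspeed=129.0 kt
Leg 5: heading=286.5°, groundspeed=97.7 kt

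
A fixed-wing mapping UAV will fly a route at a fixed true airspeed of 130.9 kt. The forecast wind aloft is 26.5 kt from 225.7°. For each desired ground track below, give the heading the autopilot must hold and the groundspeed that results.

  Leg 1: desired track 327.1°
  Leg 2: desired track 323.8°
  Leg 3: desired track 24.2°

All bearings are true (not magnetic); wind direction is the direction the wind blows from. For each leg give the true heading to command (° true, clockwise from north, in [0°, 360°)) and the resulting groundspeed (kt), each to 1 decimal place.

Leg 1: heading=315.7°, groundspeed=133.5 kt
Leg 2: heading=312.2°, groundspeed=132.0 kt
Leg 3: heading=19.9°, groundspeed=155.2 kt

Leg 1: desired track 327.1°; wind correction -11.4° → command heading 315.7°, groundspeed 133.5 kt
Leg 2: desired track 323.8°; wind correction -11.6° → command heading 312.2°, groundspeed 132.0 kt
Leg 3: desired track 24.2°; wind correction -4.3° → command heading 19.9°, groundspeed 155.2 kt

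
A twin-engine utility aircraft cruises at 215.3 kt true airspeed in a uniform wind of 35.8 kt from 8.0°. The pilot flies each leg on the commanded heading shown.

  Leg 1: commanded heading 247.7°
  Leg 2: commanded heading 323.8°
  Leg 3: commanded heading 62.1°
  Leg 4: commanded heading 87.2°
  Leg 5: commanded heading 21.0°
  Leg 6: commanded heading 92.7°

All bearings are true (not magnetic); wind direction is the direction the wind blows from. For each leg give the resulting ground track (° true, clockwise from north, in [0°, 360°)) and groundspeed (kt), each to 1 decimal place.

Leg 1: track=240.2°, groundspeed=235.4 kt
Leg 2: track=316.3°, groundspeed=191.3 kt
Leg 3: track=70.6°, groundspeed=196.5 kt
Leg 4: track=96.8°, groundspeed=211.5 kt
Leg 5: track=23.6°, groundspeed=180.6 kt
Leg 6: track=102.2°, groundspeed=215.0 kt

Leg 1: heading 247.7°; drift -7.5° → track 240.2°, groundspeed 235.4 kt
Leg 2: heading 323.8°; drift -7.5° → track 316.3°, groundspeed 191.3 kt
Leg 3: heading 62.1°; drift +8.5° → track 70.6°, groundspeed 196.5 kt
Leg 4: heading 87.2°; drift +9.6° → track 96.8°, groundspeed 211.5 kt
Leg 5: heading 21.0°; drift +2.6° → track 23.6°, groundspeed 180.6 kt
Leg 6: heading 92.7°; drift +9.5° → track 102.2°, groundspeed 215.0 kt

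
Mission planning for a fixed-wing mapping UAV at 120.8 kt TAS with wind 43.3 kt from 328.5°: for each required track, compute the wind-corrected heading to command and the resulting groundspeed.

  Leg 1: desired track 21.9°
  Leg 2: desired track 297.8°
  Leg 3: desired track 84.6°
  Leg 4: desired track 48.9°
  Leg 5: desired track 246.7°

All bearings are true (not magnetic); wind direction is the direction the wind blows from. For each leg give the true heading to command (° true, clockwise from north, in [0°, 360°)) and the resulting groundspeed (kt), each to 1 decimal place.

Leg 1: desired track 21.9°; wind correction -16.7° → command heading 5.2°, groundspeed 89.9 kt
Leg 2: desired track 297.8°; wind correction +10.5° → command heading 308.3°, groundspeed 81.5 kt
Leg 3: desired track 84.6°; wind correction -18.8° → command heading 65.8°, groundspeed 133.4 kt
Leg 4: desired track 48.9°; wind correction -20.7° → command heading 28.2°, groundspeed 105.8 kt
Leg 5: desired track 246.7°; wind correction +20.8° → command heading 267.5°, groundspeed 106.8 kt

Leg 1: heading=5.2°, groundspeed=89.9 kt
Leg 2: heading=308.3°, groundspeed=81.5 kt
Leg 3: heading=65.8°, groundspeed=133.4 kt
Leg 4: heading=28.2°, groundspeed=105.8 kt
Leg 5: heading=267.5°, groundspeed=106.8 kt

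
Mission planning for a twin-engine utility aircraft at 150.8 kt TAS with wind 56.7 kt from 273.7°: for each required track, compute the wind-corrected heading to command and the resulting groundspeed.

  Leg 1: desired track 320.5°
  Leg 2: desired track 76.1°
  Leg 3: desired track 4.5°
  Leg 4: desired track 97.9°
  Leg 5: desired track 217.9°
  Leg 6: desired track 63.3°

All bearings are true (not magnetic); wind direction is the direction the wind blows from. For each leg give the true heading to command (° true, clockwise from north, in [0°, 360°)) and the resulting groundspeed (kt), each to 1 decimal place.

Leg 1: desired track 320.5°; wind correction -15.9° → command heading 304.6°, groundspeed 106.2 kt
Leg 2: desired track 76.1°; wind correction -6.5° → command heading 69.6°, groundspeed 203.9 kt
Leg 3: desired track 4.5°; wind correction -22.1° → command heading 342.4°, groundspeed 140.5 kt
Leg 4: desired track 97.9°; wind correction +1.6° → command heading 99.5°, groundspeed 207.3 kt
Leg 5: desired track 217.9°; wind correction +18.1° → command heading 236.0°, groundspeed 111.5 kt
Leg 6: desired track 63.3°; wind correction -11.0° → command heading 52.3°, groundspeed 196.9 kt

Leg 1: heading=304.6°, groundspeed=106.2 kt
Leg 2: heading=69.6°, groundspeed=203.9 kt
Leg 3: heading=342.4°, groundspeed=140.5 kt
Leg 4: heading=99.5°, groundspeed=207.3 kt
Leg 5: heading=236.0°, groundspeed=111.5 kt
Leg 6: heading=52.3°, groundspeed=196.9 kt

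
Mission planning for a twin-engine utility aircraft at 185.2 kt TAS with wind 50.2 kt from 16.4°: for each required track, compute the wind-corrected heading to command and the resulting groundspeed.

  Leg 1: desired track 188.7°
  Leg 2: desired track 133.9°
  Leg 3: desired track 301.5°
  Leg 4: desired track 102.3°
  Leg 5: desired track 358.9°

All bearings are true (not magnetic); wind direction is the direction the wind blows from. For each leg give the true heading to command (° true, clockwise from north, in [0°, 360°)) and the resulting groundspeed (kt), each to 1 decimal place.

Leg 1: heading=186.6°, groundspeed=234.8 kt
Leg 2: heading=120.0°, groundspeed=202.9 kt
Leg 3: heading=316.7°, groundspeed=165.7 kt
Leg 4: heading=86.6°, groundspeed=174.7 kt
Leg 5: heading=3.6°, groundspeed=136.7 kt

Leg 1: desired track 188.7°; wind correction -2.1° → command heading 186.6°, groundspeed 234.8 kt
Leg 2: desired track 133.9°; wind correction -13.9° → command heading 120.0°, groundspeed 202.9 kt
Leg 3: desired track 301.5°; wind correction +15.2° → command heading 316.7°, groundspeed 165.7 kt
Leg 4: desired track 102.3°; wind correction -15.7° → command heading 86.6°, groundspeed 174.7 kt
Leg 5: desired track 358.9°; wind correction +4.7° → command heading 3.6°, groundspeed 136.7 kt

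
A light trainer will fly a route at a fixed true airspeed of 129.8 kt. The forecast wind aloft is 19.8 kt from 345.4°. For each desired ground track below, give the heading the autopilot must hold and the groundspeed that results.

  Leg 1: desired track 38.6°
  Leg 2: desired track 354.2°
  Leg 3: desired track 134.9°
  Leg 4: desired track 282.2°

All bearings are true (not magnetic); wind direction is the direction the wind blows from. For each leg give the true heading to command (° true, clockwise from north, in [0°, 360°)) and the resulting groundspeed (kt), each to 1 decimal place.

Leg 1: desired track 38.6°; wind correction -7.0° → command heading 31.6°, groundspeed 117.0 kt
Leg 2: desired track 354.2°; wind correction -1.3° → command heading 352.9°, groundspeed 110.2 kt
Leg 3: desired track 134.9°; wind correction -4.4° → command heading 130.5°, groundspeed 146.5 kt
Leg 4: desired track 282.2°; wind correction +7.8° → command heading 290.0°, groundspeed 119.7 kt

Leg 1: heading=31.6°, groundspeed=117.0 kt
Leg 2: heading=352.9°, groundspeed=110.2 kt
Leg 3: heading=130.5°, groundspeed=146.5 kt
Leg 4: heading=290.0°, groundspeed=119.7 kt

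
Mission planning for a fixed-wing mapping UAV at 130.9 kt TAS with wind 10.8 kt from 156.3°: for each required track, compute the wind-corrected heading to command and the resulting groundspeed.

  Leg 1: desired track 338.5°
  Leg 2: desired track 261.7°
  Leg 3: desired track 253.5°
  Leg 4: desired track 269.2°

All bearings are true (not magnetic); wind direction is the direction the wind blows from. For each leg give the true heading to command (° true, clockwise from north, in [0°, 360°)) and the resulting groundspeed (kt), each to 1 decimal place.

Leg 1: desired track 338.5°; wind correction +0.2° → command heading 338.7°, groundspeed 141.7 kt
Leg 2: desired track 261.7°; wind correction -4.6° → command heading 257.1°, groundspeed 133.4 kt
Leg 3: desired track 253.5°; wind correction -4.7° → command heading 248.8°, groundspeed 131.8 kt
Leg 4: desired track 269.2°; wind correction -4.4° → command heading 264.8°, groundspeed 134.7 kt

Leg 1: heading=338.7°, groundspeed=141.7 kt
Leg 2: heading=257.1°, groundspeed=133.4 kt
Leg 3: heading=248.8°, groundspeed=131.8 kt
Leg 4: heading=264.8°, groundspeed=134.7 kt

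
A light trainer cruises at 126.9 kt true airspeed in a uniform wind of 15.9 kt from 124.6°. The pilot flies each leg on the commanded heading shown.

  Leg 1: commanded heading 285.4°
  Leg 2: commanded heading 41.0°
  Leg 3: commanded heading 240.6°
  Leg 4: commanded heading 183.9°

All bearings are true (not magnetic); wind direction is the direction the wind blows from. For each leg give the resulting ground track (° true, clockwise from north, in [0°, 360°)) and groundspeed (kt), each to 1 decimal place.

Leg 1: heading 285.4°; drift +2.1° → track 287.5°, groundspeed 142.0 kt
Leg 2: heading 41.0°; drift -7.2° → track 33.8°, groundspeed 126.1 kt
Leg 3: heading 240.6°; drift +6.1° → track 246.7°, groundspeed 134.6 kt
Leg 4: heading 183.9°; drift +6.6° → track 190.5°, groundspeed 119.6 kt

Leg 1: track=287.5°, groundspeed=142.0 kt
Leg 2: track=33.8°, groundspeed=126.1 kt
Leg 3: track=246.7°, groundspeed=134.6 kt
Leg 4: track=190.5°, groundspeed=119.6 kt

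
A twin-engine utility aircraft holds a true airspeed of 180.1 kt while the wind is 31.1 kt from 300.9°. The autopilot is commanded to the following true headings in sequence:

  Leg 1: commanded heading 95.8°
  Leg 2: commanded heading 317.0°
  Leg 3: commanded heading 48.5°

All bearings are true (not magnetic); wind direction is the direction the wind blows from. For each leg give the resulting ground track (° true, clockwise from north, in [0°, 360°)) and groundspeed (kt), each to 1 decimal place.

Leg 1: track=99.4°, groundspeed=208.7 kt
Leg 2: track=320.3°, groundspeed=150.5 kt
Leg 3: track=57.4°, groundspeed=191.8 kt

Leg 1: heading 95.8°; drift +3.6° → track 99.4°, groundspeed 208.7 kt
Leg 2: heading 317.0°; drift +3.3° → track 320.3°, groundspeed 150.5 kt
Leg 3: heading 48.5°; drift +8.9° → track 57.4°, groundspeed 191.8 kt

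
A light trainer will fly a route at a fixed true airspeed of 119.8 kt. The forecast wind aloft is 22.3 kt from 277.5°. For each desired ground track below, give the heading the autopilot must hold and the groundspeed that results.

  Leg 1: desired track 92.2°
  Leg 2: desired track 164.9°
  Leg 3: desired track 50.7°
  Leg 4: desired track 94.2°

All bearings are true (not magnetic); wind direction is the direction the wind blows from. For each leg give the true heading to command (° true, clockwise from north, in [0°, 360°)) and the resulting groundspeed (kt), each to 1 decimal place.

Leg 1: desired track 92.2°; wind correction -1.0° → command heading 91.2°, groundspeed 142.0 kt
Leg 2: desired track 164.9°; wind correction +9.9° → command heading 174.8°, groundspeed 126.6 kt
Leg 3: desired track 50.7°; wind correction -7.8° → command heading 42.9°, groundspeed 134.0 kt
Leg 4: desired track 94.2°; wind correction -0.6° → command heading 93.6°, groundspeed 142.1 kt

Leg 1: heading=91.2°, groundspeed=142.0 kt
Leg 2: heading=174.8°, groundspeed=126.6 kt
Leg 3: heading=42.9°, groundspeed=134.0 kt
Leg 4: heading=93.6°, groundspeed=142.1 kt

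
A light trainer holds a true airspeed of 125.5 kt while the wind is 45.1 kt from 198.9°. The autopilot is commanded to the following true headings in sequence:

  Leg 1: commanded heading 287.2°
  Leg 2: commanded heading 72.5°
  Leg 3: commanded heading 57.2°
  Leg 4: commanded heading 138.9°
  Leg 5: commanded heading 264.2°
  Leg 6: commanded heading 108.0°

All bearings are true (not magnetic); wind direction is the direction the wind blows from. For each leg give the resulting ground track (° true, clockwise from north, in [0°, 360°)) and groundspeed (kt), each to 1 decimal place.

Leg 1: track=307.2°, groundspeed=132.1 kt
Leg 2: track=59.1°, groundspeed=156.5 kt
Leg 3: track=47.3°, groundspeed=163.3 kt
Leg 4: track=118.1°, groundspeed=110.1 kt
Leg 5: track=285.2°, groundspeed=114.3 kt
Leg 6: track=88.3°, groundspeed=134.0 kt

Leg 1: heading 287.2°; drift +20.0° → track 307.2°, groundspeed 132.1 kt
Leg 2: heading 72.5°; drift -13.4° → track 59.1°, groundspeed 156.5 kt
Leg 3: heading 57.2°; drift -9.9° → track 47.3°, groundspeed 163.3 kt
Leg 4: heading 138.9°; drift -20.8° → track 118.1°, groundspeed 110.1 kt
Leg 5: heading 264.2°; drift +21.0° → track 285.2°, groundspeed 114.3 kt
Leg 6: heading 108.0°; drift -19.7° → track 88.3°, groundspeed 134.0 kt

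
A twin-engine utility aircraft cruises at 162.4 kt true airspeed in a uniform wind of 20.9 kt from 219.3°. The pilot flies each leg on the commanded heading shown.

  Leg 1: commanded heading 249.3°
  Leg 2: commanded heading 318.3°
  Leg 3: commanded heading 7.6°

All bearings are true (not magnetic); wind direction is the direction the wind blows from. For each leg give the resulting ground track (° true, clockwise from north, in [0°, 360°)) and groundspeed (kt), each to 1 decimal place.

Leg 1: track=253.4°, groundspeed=144.7 kt
Leg 2: track=325.4°, groundspeed=167.0 kt
Leg 3: track=11.1°, groundspeed=180.5 kt

Leg 1: heading 249.3°; drift +4.1° → track 253.4°, groundspeed 144.7 kt
Leg 2: heading 318.3°; drift +7.1° → track 325.4°, groundspeed 167.0 kt
Leg 3: heading 7.6°; drift +3.5° → track 11.1°, groundspeed 180.5 kt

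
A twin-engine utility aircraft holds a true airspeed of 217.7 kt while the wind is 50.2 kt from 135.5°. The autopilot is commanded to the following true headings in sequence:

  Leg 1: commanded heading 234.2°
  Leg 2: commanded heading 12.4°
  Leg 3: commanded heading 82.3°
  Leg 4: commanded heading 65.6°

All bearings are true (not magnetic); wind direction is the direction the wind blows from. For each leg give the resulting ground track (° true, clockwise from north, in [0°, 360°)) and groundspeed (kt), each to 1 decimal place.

Leg 1: heading 234.2°; drift +12.4° → track 246.6°, groundspeed 230.7 kt
Leg 2: heading 12.4°; drift -9.7° → track 2.7°, groundspeed 248.7 kt
Leg 3: heading 82.3°; drift -12.1° → track 70.2°, groundspeed 191.9 kt
Leg 4: heading 65.6°; drift -13.2° → track 52.4°, groundspeed 205.9 kt

Leg 1: track=246.6°, groundspeed=230.7 kt
Leg 2: track=2.7°, groundspeed=248.7 kt
Leg 3: track=70.2°, groundspeed=191.9 kt
Leg 4: track=52.4°, groundspeed=205.9 kt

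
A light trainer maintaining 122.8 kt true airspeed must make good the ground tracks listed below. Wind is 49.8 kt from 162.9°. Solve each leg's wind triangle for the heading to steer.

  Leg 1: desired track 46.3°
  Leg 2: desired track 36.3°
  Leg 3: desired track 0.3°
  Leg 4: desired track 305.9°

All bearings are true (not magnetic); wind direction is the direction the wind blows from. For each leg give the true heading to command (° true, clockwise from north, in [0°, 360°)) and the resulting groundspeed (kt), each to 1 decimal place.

Leg 1: desired track 46.3°; wind correction +21.3° → command heading 67.6°, groundspeed 136.7 kt
Leg 2: desired track 36.3°; wind correction +19.0° → command heading 55.3°, groundspeed 145.8 kt
Leg 3: desired track 0.3°; wind correction +7.0° → command heading 7.3°, groundspeed 169.4 kt
Leg 4: desired track 305.9°; wind correction -14.1° → command heading 291.8°, groundspeed 158.9 kt

Leg 1: heading=67.6°, groundspeed=136.7 kt
Leg 2: heading=55.3°, groundspeed=145.8 kt
Leg 3: heading=7.3°, groundspeed=169.4 kt
Leg 4: heading=291.8°, groundspeed=158.9 kt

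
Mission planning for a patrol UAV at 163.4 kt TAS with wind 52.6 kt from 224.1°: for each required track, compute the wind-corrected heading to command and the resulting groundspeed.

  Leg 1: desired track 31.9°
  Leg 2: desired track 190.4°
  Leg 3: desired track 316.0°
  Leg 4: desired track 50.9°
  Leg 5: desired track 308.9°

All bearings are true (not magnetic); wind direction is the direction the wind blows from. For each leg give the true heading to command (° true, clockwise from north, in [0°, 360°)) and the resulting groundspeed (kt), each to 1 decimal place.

Leg 1: desired track 31.9°; wind correction -3.9° → command heading 28.0°, groundspeed 214.4 kt
Leg 2: desired track 190.4°; wind correction +10.3° → command heading 200.7°, groundspeed 117.0 kt
Leg 3: desired track 316.0°; wind correction -18.8° → command heading 297.2°, groundspeed 156.5 kt
Leg 4: desired track 50.9°; wind correction +2.2° → command heading 53.1°, groundspeed 215.5 kt
Leg 5: desired track 308.9°; wind correction -18.7° → command heading 290.2°, groundspeed 150.0 kt

Leg 1: heading=28.0°, groundspeed=214.4 kt
Leg 2: heading=200.7°, groundspeed=117.0 kt
Leg 3: heading=297.2°, groundspeed=156.5 kt
Leg 4: heading=53.1°, groundspeed=215.5 kt
Leg 5: heading=290.2°, groundspeed=150.0 kt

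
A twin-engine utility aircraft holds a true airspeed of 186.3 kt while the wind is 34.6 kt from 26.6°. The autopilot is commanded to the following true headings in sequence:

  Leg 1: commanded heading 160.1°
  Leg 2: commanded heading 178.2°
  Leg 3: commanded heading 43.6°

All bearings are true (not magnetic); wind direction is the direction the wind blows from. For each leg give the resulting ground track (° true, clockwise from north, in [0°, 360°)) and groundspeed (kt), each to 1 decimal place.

Leg 1: track=166.9°, groundspeed=211.6 kt
Leg 2: track=182.5°, groundspeed=217.4 kt
Leg 3: track=47.4°, groundspeed=153.5 kt

Leg 1: heading 160.1°; drift +6.8° → track 166.9°, groundspeed 211.6 kt
Leg 2: heading 178.2°; drift +4.3° → track 182.5°, groundspeed 217.4 kt
Leg 3: heading 43.6°; drift +3.8° → track 47.4°, groundspeed 153.5 kt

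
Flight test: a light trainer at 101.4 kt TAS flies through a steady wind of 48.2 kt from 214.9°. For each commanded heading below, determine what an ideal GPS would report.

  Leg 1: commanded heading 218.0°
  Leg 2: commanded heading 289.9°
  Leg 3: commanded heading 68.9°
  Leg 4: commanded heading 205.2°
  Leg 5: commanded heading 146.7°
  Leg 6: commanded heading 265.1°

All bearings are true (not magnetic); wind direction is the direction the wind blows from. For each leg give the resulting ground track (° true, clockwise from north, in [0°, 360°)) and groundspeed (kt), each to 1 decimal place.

Leg 1: track=220.8°, groundspeed=53.3 kt
Leg 2: track=317.5°, groundspeed=100.4 kt
Leg 3: track=58.1°, groundspeed=143.9 kt
Leg 4: track=196.6°, groundspeed=54.5 kt
Leg 5: track=118.5°, groundspeed=94.7 kt
Leg 6: track=292.8°, groundspeed=79.7 kt

Leg 1: heading 218.0°; drift +2.8° → track 220.8°, groundspeed 53.3 kt
Leg 2: heading 289.9°; drift +27.6° → track 317.5°, groundspeed 100.4 kt
Leg 3: heading 68.9°; drift -10.8° → track 58.1°, groundspeed 143.9 kt
Leg 4: heading 205.2°; drift -8.6° → track 196.6°, groundspeed 54.5 kt
Leg 5: heading 146.7°; drift -28.2° → track 118.5°, groundspeed 94.7 kt
Leg 6: heading 265.1°; drift +27.7° → track 292.8°, groundspeed 79.7 kt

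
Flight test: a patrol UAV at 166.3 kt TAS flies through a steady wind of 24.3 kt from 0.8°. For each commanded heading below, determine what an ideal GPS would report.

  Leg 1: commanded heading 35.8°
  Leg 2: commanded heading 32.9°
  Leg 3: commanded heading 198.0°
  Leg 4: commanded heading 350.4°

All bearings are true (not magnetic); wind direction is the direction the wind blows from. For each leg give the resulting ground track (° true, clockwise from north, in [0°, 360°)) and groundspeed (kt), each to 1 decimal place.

Leg 1: track=41.2°, groundspeed=147.1 kt
Leg 2: track=38.0°, groundspeed=146.3 kt
Leg 3: track=195.8°, groundspeed=189.6 kt
Leg 4: track=348.6°, groundspeed=142.5 kt

Leg 1: heading 35.8°; drift +5.4° → track 41.2°, groundspeed 147.1 kt
Leg 2: heading 32.9°; drift +5.1° → track 38.0°, groundspeed 146.3 kt
Leg 3: heading 198.0°; drift -2.2° → track 195.8°, groundspeed 189.6 kt
Leg 4: heading 350.4°; drift -1.8° → track 348.6°, groundspeed 142.5 kt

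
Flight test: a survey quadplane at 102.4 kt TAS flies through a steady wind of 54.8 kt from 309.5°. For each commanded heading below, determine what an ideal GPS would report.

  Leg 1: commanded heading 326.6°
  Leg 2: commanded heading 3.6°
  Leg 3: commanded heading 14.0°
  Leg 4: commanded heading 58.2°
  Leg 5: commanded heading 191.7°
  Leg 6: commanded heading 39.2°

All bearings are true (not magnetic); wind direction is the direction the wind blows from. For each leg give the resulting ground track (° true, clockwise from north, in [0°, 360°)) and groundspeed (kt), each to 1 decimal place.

Leg 1: track=344.5°, groundspeed=52.6 kt
Leg 2: track=35.9°, groundspeed=83.1 kt
Leg 3: track=46.1°, groundspeed=93.0 kt
Leg 4: track=81.6°, groundspeed=130.7 kt
Leg 5: track=171.0°, groundspeed=136.8 kt
Leg 6: track=67.4°, groundspeed=115.9 kt

Leg 1: heading 326.6°; drift +17.9° → track 344.5°, groundspeed 52.6 kt
Leg 2: heading 3.6°; drift +32.3° → track 35.9°, groundspeed 83.1 kt
Leg 3: heading 14.0°; drift +32.1° → track 46.1°, groundspeed 93.0 kt
Leg 4: heading 58.2°; drift +23.4° → track 81.6°, groundspeed 130.7 kt
Leg 5: heading 191.7°; drift -20.7° → track 171.0°, groundspeed 136.8 kt
Leg 6: heading 39.2°; drift +28.2° → track 67.4°, groundspeed 115.9 kt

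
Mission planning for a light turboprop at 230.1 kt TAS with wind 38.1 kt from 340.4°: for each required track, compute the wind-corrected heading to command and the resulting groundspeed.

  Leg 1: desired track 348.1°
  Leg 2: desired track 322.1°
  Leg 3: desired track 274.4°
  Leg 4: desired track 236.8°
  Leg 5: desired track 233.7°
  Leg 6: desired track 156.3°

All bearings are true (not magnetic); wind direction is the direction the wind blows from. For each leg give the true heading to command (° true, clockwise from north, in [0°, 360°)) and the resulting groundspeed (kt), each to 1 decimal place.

Leg 1: heading=346.8°, groundspeed=192.3 kt
Leg 2: heading=325.1°, groundspeed=193.6 kt
Leg 3: heading=283.1°, groundspeed=212.0 kt
Leg 4: heading=246.1°, groundspeed=236.1 kt
Leg 5: heading=242.8°, groundspeed=238.1 kt
Leg 6: heading=155.6°, groundspeed=268.1 kt

Leg 1: desired track 348.1°; wind correction -1.3° → command heading 346.8°, groundspeed 192.3 kt
Leg 2: desired track 322.1°; wind correction +3.0° → command heading 325.1°, groundspeed 193.6 kt
Leg 3: desired track 274.4°; wind correction +8.7° → command heading 283.1°, groundspeed 212.0 kt
Leg 4: desired track 236.8°; wind correction +9.3° → command heading 246.1°, groundspeed 236.1 kt
Leg 5: desired track 233.7°; wind correction +9.1° → command heading 242.8°, groundspeed 238.1 kt
Leg 6: desired track 156.3°; wind correction -0.7° → command heading 155.6°, groundspeed 268.1 kt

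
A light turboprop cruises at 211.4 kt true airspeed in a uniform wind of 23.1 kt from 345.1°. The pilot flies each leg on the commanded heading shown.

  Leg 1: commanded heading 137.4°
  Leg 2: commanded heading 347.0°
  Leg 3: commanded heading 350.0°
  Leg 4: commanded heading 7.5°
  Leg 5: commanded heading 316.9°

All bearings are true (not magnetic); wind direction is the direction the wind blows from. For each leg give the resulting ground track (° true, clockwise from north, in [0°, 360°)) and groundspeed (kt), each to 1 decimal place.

Leg 1: track=140.1°, groundspeed=232.1 kt
Leg 2: track=347.2°, groundspeed=188.3 kt
Leg 3: track=350.6°, groundspeed=188.4 kt
Leg 4: track=10.2°, groundspeed=190.2 kt
Leg 5: track=313.6°, groundspeed=191.4 kt

Leg 1: heading 137.4°; drift +2.7° → track 140.1°, groundspeed 232.1 kt
Leg 2: heading 347.0°; drift +0.2° → track 347.2°, groundspeed 188.3 kt
Leg 3: heading 350.0°; drift +0.6° → track 350.6°, groundspeed 188.4 kt
Leg 4: heading 7.5°; drift +2.7° → track 10.2°, groundspeed 190.2 kt
Leg 5: heading 316.9°; drift -3.3° → track 313.6°, groundspeed 191.4 kt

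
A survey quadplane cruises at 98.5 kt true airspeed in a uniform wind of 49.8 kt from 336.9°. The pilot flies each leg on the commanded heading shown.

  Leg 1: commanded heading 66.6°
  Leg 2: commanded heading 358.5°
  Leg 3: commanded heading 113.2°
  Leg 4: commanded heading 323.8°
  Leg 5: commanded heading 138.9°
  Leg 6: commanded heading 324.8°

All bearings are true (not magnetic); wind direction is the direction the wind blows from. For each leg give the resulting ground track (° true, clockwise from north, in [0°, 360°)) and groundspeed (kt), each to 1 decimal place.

Leg 1: heading 66.6°; drift +26.9° → track 93.5°, groundspeed 110.1 kt
Leg 2: heading 358.5°; drift +19.4° → track 17.9°, groundspeed 55.3 kt
Leg 3: heading 113.2°; drift +14.3° → track 127.5°, groundspeed 138.8 kt
Leg 4: heading 323.8°; drift -12.7° → track 311.1°, groundspeed 51.3 kt
Leg 5: heading 138.9°; drift +6.0° → track 144.9°, groundspeed 146.7 kt
Leg 6: heading 324.8°; drift -11.8° → track 313.0°, groundspeed 50.9 kt

Leg 1: track=93.5°, groundspeed=110.1 kt
Leg 2: track=17.9°, groundspeed=55.3 kt
Leg 3: track=127.5°, groundspeed=138.8 kt
Leg 4: track=311.1°, groundspeed=51.3 kt
Leg 5: track=144.9°, groundspeed=146.7 kt
Leg 6: track=313.0°, groundspeed=50.9 kt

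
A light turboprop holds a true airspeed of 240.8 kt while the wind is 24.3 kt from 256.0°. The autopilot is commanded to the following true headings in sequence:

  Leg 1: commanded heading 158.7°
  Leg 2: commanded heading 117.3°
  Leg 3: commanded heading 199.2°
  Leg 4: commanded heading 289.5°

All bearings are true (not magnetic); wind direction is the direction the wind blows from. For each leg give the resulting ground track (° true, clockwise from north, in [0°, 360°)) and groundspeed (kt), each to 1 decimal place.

Leg 1: track=153.1°, groundspeed=245.1 kt
Leg 2: track=113.8°, groundspeed=259.6 kt
Leg 3: track=194.1°, groundspeed=228.4 kt
Leg 4: track=293.0°, groundspeed=220.9 kt

Leg 1: heading 158.7°; drift -5.6° → track 153.1°, groundspeed 245.1 kt
Leg 2: heading 117.3°; drift -3.5° → track 113.8°, groundspeed 259.6 kt
Leg 3: heading 199.2°; drift -5.1° → track 194.1°, groundspeed 228.4 kt
Leg 4: heading 289.5°; drift +3.5° → track 293.0°, groundspeed 220.9 kt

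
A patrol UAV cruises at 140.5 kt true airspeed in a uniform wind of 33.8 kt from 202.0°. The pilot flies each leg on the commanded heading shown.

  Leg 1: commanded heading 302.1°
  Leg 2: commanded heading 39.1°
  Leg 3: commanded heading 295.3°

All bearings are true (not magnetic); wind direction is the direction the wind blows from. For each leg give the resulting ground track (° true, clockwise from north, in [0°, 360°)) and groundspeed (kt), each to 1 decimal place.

Leg 1: heading 302.1°; drift +12.8° → track 314.9°, groundspeed 150.2 kt
Leg 2: heading 39.1°; drift -3.3° → track 35.8°, groundspeed 173.1 kt
Leg 3: heading 295.3°; drift +13.3° → track 308.6°, groundspeed 146.4 kt

Leg 1: track=314.9°, groundspeed=150.2 kt
Leg 2: track=35.8°, groundspeed=173.1 kt
Leg 3: track=308.6°, groundspeed=146.4 kt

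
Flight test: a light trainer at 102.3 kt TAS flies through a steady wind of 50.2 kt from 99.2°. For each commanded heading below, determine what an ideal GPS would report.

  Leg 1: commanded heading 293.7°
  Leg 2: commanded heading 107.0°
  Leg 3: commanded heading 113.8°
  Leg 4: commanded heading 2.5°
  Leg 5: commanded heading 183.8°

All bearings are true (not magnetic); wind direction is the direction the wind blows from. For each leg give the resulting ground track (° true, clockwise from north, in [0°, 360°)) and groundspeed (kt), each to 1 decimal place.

Leg 1: heading 293.7°; drift -4.8° → track 288.9°, groundspeed 151.4 kt
Leg 2: heading 107.0°; drift +7.4° → track 114.4°, groundspeed 53.0 kt
Leg 3: heading 113.8°; drift +13.3° → track 127.1°, groundspeed 55.2 kt
Leg 4: heading 2.5°; drift -24.7° → track 337.8°, groundspeed 119.1 kt
Leg 5: heading 183.8°; drift +27.1° → track 210.9°, groundspeed 109.6 kt

Leg 1: track=288.9°, groundspeed=151.4 kt
Leg 2: track=114.4°, groundspeed=53.0 kt
Leg 3: track=127.1°, groundspeed=55.2 kt
Leg 4: track=337.8°, groundspeed=119.1 kt
Leg 5: track=210.9°, groundspeed=109.6 kt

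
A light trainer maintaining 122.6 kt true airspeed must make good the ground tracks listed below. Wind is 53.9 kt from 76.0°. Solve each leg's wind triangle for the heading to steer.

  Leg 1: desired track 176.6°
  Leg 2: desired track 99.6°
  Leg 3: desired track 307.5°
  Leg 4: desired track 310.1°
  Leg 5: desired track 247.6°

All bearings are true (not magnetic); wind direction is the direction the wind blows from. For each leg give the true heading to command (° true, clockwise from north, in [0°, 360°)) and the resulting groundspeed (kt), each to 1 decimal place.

Leg 1: heading=151.0°, groundspeed=120.5 kt
Leg 2: heading=89.5°, groundspeed=71.3 kt
Leg 3: heading=327.6°, groundspeed=148.7 kt
Leg 4: heading=331.0°, groundspeed=146.2 kt
Leg 5: heading=243.9°, groundspeed=175.7 kt

Leg 1: desired track 176.6°; wind correction -25.6° → command heading 151.0°, groundspeed 120.5 kt
Leg 2: desired track 99.6°; wind correction -10.1° → command heading 89.5°, groundspeed 71.3 kt
Leg 3: desired track 307.5°; wind correction +20.1° → command heading 327.6°, groundspeed 148.7 kt
Leg 4: desired track 310.1°; wind correction +20.9° → command heading 331.0°, groundspeed 146.2 kt
Leg 5: desired track 247.6°; wind correction -3.7° → command heading 243.9°, groundspeed 175.7 kt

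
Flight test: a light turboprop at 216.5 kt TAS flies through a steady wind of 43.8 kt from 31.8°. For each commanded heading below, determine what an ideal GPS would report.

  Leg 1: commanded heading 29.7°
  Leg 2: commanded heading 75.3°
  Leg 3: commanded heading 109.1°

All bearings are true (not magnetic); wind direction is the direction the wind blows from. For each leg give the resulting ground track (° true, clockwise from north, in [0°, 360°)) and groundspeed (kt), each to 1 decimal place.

Leg 1: track=29.2°, groundspeed=172.7 kt
Leg 2: track=84.6°, groundspeed=187.2 kt
Leg 3: track=120.8°, groundspeed=211.2 kt

Leg 1: heading 29.7°; drift -0.5° → track 29.2°, groundspeed 172.7 kt
Leg 2: heading 75.3°; drift +9.3° → track 84.6°, groundspeed 187.2 kt
Leg 3: heading 109.1°; drift +11.7° → track 120.8°, groundspeed 211.2 kt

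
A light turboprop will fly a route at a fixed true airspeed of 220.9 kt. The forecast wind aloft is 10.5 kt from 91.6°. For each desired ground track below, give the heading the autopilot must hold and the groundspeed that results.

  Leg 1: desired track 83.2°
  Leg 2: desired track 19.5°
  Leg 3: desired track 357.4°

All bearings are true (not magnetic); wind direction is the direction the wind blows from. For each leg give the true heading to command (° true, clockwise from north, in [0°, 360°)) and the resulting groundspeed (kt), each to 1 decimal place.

Leg 1: desired track 83.2°; wind correction +0.4° → command heading 83.6°, groundspeed 210.5 kt
Leg 2: desired track 19.5°; wind correction +2.6° → command heading 22.1°, groundspeed 217.4 kt
Leg 3: desired track 357.4°; wind correction +2.7° → command heading 0.1°, groundspeed 221.4 kt

Leg 1: heading=83.6°, groundspeed=210.5 kt
Leg 2: heading=22.1°, groundspeed=217.4 kt
Leg 3: heading=0.1°, groundspeed=221.4 kt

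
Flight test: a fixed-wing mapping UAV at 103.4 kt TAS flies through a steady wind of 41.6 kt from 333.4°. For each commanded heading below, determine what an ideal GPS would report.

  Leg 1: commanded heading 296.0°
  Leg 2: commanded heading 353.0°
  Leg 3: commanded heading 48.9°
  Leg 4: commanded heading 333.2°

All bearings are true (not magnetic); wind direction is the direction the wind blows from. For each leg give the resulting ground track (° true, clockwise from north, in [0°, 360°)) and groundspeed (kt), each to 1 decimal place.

Leg 1: heading 296.0°; drift -19.8° → track 276.2°, groundspeed 74.8 kt
Leg 2: heading 353.0°; drift +12.3° → track 5.3°, groundspeed 65.7 kt
Leg 3: heading 48.9°; drift +23.4° → track 72.3°, groundspeed 101.3 kt
Leg 4: heading 333.2°; drift -0.1° → track 333.1°, groundspeed 61.8 kt

Leg 1: track=276.2°, groundspeed=74.8 kt
Leg 2: track=5.3°, groundspeed=65.7 kt
Leg 3: track=72.3°, groundspeed=101.3 kt
Leg 4: track=333.1°, groundspeed=61.8 kt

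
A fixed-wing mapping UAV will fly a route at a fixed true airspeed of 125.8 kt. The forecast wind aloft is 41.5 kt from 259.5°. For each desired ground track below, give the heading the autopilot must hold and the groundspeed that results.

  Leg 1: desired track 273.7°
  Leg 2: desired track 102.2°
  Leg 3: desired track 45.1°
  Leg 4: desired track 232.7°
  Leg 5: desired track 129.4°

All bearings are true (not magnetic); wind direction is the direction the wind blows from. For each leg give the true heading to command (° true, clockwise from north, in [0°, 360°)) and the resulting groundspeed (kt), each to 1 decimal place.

Leg 1: desired track 273.7°; wind correction -4.6° → command heading 269.1°, groundspeed 85.2 kt
Leg 2: desired track 102.2°; wind correction +7.3° → command heading 109.5°, groundspeed 163.1 kt
Leg 3: desired track 45.1°; wind correction -10.7° → command heading 34.4°, groundspeed 157.8 kt
Leg 4: desired track 232.7°; wind correction +8.6° → command heading 241.3°, groundspeed 87.4 kt
Leg 5: desired track 129.4°; wind correction +14.6° → command heading 144.0°, groundspeed 148.5 kt

Leg 1: heading=269.1°, groundspeed=85.2 kt
Leg 2: heading=109.5°, groundspeed=163.1 kt
Leg 3: heading=34.4°, groundspeed=157.8 kt
Leg 4: heading=241.3°, groundspeed=87.4 kt
Leg 5: heading=144.0°, groundspeed=148.5 kt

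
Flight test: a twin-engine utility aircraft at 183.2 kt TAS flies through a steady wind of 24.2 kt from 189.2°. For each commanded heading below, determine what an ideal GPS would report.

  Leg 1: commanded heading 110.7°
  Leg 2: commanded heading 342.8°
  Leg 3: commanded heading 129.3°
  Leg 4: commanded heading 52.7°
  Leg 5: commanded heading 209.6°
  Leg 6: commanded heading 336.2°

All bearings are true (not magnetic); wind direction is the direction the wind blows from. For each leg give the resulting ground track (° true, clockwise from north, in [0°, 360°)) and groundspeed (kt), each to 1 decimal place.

Leg 1: track=103.1°, groundspeed=179.9 kt
Leg 2: track=345.8°, groundspeed=205.2 kt
Leg 3: track=122.3°, groundspeed=172.3 kt
Leg 4: track=48.0°, groundspeed=201.4 kt
Leg 5: track=212.6°, groundspeed=160.7 kt
Leg 6: track=339.9°, groundspeed=203.9 kt

Leg 1: heading 110.7°; drift -7.6° → track 103.1°, groundspeed 179.9 kt
Leg 2: heading 342.8°; drift +3.0° → track 345.8°, groundspeed 205.2 kt
Leg 3: heading 129.3°; drift -7.0° → track 122.3°, groundspeed 172.3 kt
Leg 4: heading 52.7°; drift -4.7° → track 48.0°, groundspeed 201.4 kt
Leg 5: heading 209.6°; drift +3.0° → track 212.6°, groundspeed 160.7 kt
Leg 6: heading 336.2°; drift +3.7° → track 339.9°, groundspeed 203.9 kt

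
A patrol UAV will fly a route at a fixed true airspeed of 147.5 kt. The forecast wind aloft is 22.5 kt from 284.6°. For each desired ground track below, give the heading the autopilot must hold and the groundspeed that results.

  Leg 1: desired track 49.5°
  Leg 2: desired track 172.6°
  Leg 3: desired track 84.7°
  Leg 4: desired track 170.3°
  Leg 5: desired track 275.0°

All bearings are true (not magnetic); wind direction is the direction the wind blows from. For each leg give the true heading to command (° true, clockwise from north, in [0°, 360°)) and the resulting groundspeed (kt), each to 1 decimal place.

Leg 1: desired track 49.5°; wind correction -7.2° → command heading 42.3°, groundspeed 159.2 kt
Leg 2: desired track 172.6°; wind correction +8.1° → command heading 180.7°, groundspeed 154.4 kt
Leg 3: desired track 84.7°; wind correction -3.0° → command heading 81.7°, groundspeed 168.5 kt
Leg 4: desired track 170.3°; wind correction +8.0° → command heading 178.3°, groundspeed 155.3 kt
Leg 5: desired track 275.0°; wind correction +1.5° → command heading 276.5°, groundspeed 125.3 kt

Leg 1: heading=42.3°, groundspeed=159.2 kt
Leg 2: heading=180.7°, groundspeed=154.4 kt
Leg 3: heading=81.7°, groundspeed=168.5 kt
Leg 4: heading=178.3°, groundspeed=155.3 kt
Leg 5: heading=276.5°, groundspeed=125.3 kt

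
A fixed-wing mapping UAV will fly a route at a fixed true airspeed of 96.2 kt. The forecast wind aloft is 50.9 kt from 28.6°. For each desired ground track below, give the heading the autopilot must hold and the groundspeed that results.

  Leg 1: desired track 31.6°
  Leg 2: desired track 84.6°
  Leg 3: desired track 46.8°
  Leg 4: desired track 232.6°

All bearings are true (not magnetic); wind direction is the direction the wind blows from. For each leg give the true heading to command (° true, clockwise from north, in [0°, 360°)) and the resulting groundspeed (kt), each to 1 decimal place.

Leg 1: desired track 31.6°; wind correction -1.6° → command heading 30.0°, groundspeed 45.3 kt
Leg 2: desired track 84.6°; wind correction -26.0° → command heading 58.6°, groundspeed 58.0 kt
Leg 3: desired track 46.8°; wind correction -9.5° → command heading 37.3°, groundspeed 46.5 kt
Leg 4: desired track 232.6°; wind correction +12.4° → command heading 245.0°, groundspeed 140.4 kt

Leg 1: heading=30.0°, groundspeed=45.3 kt
Leg 2: heading=58.6°, groundspeed=58.0 kt
Leg 3: heading=37.3°, groundspeed=46.5 kt
Leg 4: heading=245.0°, groundspeed=140.4 kt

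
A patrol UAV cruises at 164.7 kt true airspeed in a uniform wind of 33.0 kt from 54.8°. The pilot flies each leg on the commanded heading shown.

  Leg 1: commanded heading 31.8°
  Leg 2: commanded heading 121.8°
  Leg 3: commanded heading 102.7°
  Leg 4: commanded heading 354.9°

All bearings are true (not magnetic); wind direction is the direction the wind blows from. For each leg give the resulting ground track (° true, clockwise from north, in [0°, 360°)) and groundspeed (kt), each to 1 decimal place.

Leg 1: heading 31.8°; drift -5.5° → track 26.3°, groundspeed 134.9 kt
Leg 2: heading 121.8°; drift +11.3° → track 133.1°, groundspeed 154.8 kt
Leg 3: heading 102.7°; drift +9.7° → track 112.4°, groundspeed 144.7 kt
Leg 4: heading 354.9°; drift -10.9° → track 344.0°, groundspeed 150.9 kt

Leg 1: track=26.3°, groundspeed=134.9 kt
Leg 2: track=133.1°, groundspeed=154.8 kt
Leg 3: track=112.4°, groundspeed=144.7 kt
Leg 4: track=344.0°, groundspeed=150.9 kt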